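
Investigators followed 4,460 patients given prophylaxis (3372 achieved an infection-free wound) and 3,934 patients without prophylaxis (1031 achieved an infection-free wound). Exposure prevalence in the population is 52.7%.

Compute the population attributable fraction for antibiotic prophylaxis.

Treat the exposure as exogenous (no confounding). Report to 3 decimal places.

PAF ≈ 0.498

p₁ = P(outcome | exposed) = 3372/4460 = 0.75605
p₀ = P(outcome | unexposed) = 1031/3934 = 0.26207
Overall risk P(Y=1) = π·p₁ + (1−π)·p₀ = 0.527×0.75605 + 0.473×0.26207 = 0.5224.
Under exogeneity, PAF = [P(Y=1) − p₀] / P(Y=1).
PAF = (0.5224 − 0.26207) / 0.5224 ≈ 0.4983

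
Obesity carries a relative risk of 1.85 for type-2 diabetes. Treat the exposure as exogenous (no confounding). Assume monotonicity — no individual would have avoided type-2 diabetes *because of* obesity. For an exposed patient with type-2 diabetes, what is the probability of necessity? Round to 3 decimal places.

Under exogeneity and monotonicity, PN = (RR − 1) / RR = 1 − 1/RR.
PN = (1.85 − 1) / 1.85 = 0.85 / 1.85 ≈ 0.4595

PN ≈ 0.459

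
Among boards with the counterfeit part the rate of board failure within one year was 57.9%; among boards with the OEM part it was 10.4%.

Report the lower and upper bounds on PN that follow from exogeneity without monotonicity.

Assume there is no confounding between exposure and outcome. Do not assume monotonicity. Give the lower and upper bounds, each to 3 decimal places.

p₁ = 0.579, p₀ = 0.104.
Under exogeneity alone the bounds on PN are max{0,(p₁−p₀)/p₁} ≤ PN ≤ min{1,(1−p₀)/p₁}.
  lower = (p₁ − p₀)/p₁ = 0.475 / 0.579 ≈ 0.8204
  upper = min{1, (1 − p₀)/p₁} = 0.896 / 0.579 ≈ 1.5475 → capped at 1

0.820 ≤ PN ≤ 1.000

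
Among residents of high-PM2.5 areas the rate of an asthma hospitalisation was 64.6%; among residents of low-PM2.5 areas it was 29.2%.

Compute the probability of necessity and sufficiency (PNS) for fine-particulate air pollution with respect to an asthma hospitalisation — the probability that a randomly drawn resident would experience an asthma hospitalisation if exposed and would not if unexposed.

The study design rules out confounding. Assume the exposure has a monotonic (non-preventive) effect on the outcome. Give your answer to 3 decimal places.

p₁ = 0.646, p₀ = 0.292.
Under exogeneity and monotonicity, PNS = p₁ − p₀.
PNS = 0.646 − 0.292 = 0.354

PNS ≈ 0.354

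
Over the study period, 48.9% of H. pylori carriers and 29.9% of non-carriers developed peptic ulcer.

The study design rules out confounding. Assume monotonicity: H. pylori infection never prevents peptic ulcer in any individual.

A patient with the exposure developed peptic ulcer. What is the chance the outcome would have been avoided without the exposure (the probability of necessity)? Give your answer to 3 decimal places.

p₁ = 0.489, p₀ = 0.299.
Under exogeneity and monotonicity, PN = (p₁ − p₀) / p₁.
PN = (0.489 − 0.299) / 0.489 = 0.19 / 0.489 ≈ 0.3885

PN ≈ 0.389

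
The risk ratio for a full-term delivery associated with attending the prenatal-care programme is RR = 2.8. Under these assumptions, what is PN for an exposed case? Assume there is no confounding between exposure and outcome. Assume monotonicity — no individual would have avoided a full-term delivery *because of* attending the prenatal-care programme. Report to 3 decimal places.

PN ≈ 0.643

Under exogeneity and monotonicity, PN = (RR − 1) / RR = 1 − 1/RR.
PN = (2.8 − 1) / 2.8 = 1.8 / 2.8 ≈ 0.6429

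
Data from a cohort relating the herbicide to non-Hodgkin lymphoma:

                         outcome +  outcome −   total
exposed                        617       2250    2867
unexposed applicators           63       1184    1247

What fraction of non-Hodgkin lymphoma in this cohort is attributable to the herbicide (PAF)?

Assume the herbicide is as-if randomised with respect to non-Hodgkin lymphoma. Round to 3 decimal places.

p₁ = P(outcome | exposed) = 617/2867 = 0.21521
p₀ = P(outcome | unexposed) = 63/1247 = 0.050521
Exposure prevalence π = 2867/4114 = 0.69689; overall risk P(Y=1) = 0.16529.
Under exogeneity, PAF = [P(Y=1) − p₀]/P(Y=1).
PAF = (0.16529 − 0.050521) / 0.16529 ≈ 0.6943

PAF ≈ 0.694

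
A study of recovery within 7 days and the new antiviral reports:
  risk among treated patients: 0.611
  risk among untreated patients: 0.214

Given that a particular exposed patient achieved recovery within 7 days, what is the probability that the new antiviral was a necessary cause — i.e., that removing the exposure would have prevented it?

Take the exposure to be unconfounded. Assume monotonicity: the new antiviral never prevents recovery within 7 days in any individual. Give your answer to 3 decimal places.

Let p₁ = 0.611, p₀ = 0.214.
Under exogeneity and monotonicity, PN = (p₁ − p₀) / p₁.
PN = (0.611 − 0.214) / 0.611 = 0.397 / 0.611 ≈ 0.6498

PN ≈ 0.650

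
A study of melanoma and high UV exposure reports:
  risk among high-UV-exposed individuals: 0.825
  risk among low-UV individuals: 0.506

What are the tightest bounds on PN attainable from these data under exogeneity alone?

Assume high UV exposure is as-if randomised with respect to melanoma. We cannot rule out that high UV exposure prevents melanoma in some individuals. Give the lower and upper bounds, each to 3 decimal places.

Let p₁ = 0.825, p₀ = 0.506.
Under exogeneity alone the bounds on PN are max{0,(p₁−p₀)/p₁} ≤ PN ≤ min{1,(1−p₀)/p₁}.
  lower = (p₁ − p₀)/p₁ = 0.319 / 0.825 ≈ 0.3867
  upper = min{1, (1 − p₀)/p₁} = 0.494 / 0.825 ≈ 0.5988

0.387 ≤ PN ≤ 0.599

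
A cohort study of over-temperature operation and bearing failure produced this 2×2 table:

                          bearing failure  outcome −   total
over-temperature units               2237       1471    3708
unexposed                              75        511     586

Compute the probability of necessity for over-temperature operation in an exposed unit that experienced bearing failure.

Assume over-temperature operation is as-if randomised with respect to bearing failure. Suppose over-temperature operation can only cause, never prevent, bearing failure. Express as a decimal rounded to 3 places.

PN ≈ 0.788

p₁ = P(outcome | exposed) = 2237/3708 = 0.60329
p₀ = P(outcome | unexposed) = 75/586 = 0.12799
Under exogeneity and monotonicity, PN = (p₁ − p₀) / p₁.
PN = (0.60329 − 0.12799) / 0.60329 = 0.4753 / 0.60329 ≈ 0.7879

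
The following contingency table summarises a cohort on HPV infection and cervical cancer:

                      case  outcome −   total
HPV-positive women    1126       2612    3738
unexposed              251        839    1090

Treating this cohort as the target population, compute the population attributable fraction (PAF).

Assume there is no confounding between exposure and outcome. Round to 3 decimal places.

p₁ = P(outcome | exposed) = 1126/3738 = 0.30123
p₀ = P(outcome | unexposed) = 251/1090 = 0.23028
Exposure prevalence π = 3738/4828 = 0.77423; overall risk P(Y=1) = 0.28521.
Under exogeneity, PAF = [P(Y=1) − p₀]/P(Y=1).
PAF = (0.28521 − 0.23028) / 0.28521 ≈ 0.1926

PAF ≈ 0.193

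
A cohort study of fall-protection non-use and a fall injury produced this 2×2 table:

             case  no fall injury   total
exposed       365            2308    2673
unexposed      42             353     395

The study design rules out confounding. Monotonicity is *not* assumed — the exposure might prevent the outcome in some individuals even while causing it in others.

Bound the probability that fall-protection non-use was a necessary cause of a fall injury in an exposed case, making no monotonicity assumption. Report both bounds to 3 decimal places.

p₁ = P(outcome | exposed) = 365/2673 = 0.13655
p₀ = P(outcome | unexposed) = 42/395 = 0.10633
Under exogeneity alone the bounds on PN are max{0,(p₁−p₀)/p₁} ≤ PN ≤ min{1,(1−p₀)/p₁}.
  lower = (p₁ − p₀)/p₁ = 0.030222 / 0.13655 ≈ 0.2213
  upper = min{1, (1 − p₀)/p₁} = 0.89367 / 0.13655 ≈ 6.5446 → capped at 1

0.221 ≤ PN ≤ 1.000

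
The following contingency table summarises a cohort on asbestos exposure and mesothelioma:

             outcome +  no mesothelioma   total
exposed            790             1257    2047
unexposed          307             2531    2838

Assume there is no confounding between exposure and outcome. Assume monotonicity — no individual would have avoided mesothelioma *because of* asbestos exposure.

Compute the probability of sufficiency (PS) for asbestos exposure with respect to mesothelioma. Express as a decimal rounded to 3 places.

p₁ = P(outcome | exposed) = 790/2047 = 0.38593
p₀ = P(outcome | unexposed) = 307/2838 = 0.10817
Under exogeneity and monotonicity, PS = (p₁ − p₀) / (1 − p₀).
PS = (0.38593 − 0.10817) / (1 − 0.10817) = 0.27776 / 0.89183 ≈ 0.3114

PS ≈ 0.311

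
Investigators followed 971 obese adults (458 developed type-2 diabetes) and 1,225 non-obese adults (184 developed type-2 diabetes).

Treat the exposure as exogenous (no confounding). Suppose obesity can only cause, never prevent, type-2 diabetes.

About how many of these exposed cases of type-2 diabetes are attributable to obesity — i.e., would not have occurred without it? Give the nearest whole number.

p₁ = P(outcome | exposed) = 458/971 = 0.47168
p₀ = P(outcome | unexposed) = 184/1225 = 0.1502
PN = (p₁ − p₀)/p₁ = (0.47168 − 0.1502) / 0.47168 ≈ 0.68155.
Attributable cases ≈ PN × (exposed cases) = 0.68155 × 458 ≈ 312.15.

about 312 cases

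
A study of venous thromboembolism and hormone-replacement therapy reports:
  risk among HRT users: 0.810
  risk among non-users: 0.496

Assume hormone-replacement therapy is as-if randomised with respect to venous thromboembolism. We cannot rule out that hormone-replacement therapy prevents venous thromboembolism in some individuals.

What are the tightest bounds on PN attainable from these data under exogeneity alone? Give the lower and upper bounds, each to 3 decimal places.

Let p₁ = 0.81, p₀ = 0.496.
Under exogeneity alone the bounds on PN are max{0,(p₁−p₀)/p₁} ≤ PN ≤ min{1,(1−p₀)/p₁}.
  lower = (p₁ − p₀)/p₁ = 0.314 / 0.81 ≈ 0.3877
  upper = min{1, (1 − p₀)/p₁} = 0.504 / 0.81 ≈ 0.6222

0.388 ≤ PN ≤ 0.622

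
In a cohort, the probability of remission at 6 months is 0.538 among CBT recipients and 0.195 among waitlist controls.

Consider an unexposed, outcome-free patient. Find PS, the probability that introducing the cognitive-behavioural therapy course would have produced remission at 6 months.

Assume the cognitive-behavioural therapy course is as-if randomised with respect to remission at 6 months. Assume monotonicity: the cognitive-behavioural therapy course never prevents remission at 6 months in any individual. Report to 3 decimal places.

PS ≈ 0.426

Let p₁ = 0.538, p₀ = 0.195.
Under exogeneity and monotonicity, PS = (p₁ − p₀) / (1 − p₀).
PS = (0.538 − 0.195) / (1 − 0.195) = 0.343 / 0.805 ≈ 0.4261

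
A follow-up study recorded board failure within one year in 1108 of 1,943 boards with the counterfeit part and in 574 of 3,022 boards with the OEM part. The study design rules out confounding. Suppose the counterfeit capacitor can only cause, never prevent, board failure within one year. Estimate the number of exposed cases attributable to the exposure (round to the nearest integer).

about 739 cases

p₁ = P(outcome | exposed) = 1108/1943 = 0.57025
p₀ = P(outcome | unexposed) = 574/3022 = 0.18994
PN = (p₁ − p₀)/p₁ = (0.57025 − 0.18994) / 0.57025 ≈ 0.66692.
Attributable cases ≈ PN × (exposed cases) = 0.66692 × 1108 ≈ 738.95.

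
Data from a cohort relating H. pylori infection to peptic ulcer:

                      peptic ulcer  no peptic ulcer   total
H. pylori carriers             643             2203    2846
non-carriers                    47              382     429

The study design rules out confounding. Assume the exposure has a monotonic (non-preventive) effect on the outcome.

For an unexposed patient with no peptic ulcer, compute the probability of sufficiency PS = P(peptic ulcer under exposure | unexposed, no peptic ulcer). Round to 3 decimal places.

p₁ = P(outcome | exposed) = 643/2846 = 0.22593
p₀ = P(outcome | unexposed) = 47/429 = 0.10956
Under exogeneity and monotonicity, PS = (p₁ − p₀)/(1 − p₀).
PS = (0.22593 − 0.10956) / 0.89044 ≈ 0.1307

PS ≈ 0.131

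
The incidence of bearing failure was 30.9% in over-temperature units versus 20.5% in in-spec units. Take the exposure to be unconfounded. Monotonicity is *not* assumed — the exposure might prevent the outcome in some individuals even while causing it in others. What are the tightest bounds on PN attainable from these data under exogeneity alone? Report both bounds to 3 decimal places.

0.337 ≤ PN ≤ 1.000

p₁ = 0.309, p₀ = 0.205.
Under exogeneity alone the bounds on PN are max{0,(p₁−p₀)/p₁} ≤ PN ≤ min{1,(1−p₀)/p₁}.
  lower = (p₁ − p₀)/p₁ = 0.104 / 0.309 ≈ 0.3366
  upper = min{1, (1 − p₀)/p₁} = 0.795 / 0.309 ≈ 2.5728 → capped at 1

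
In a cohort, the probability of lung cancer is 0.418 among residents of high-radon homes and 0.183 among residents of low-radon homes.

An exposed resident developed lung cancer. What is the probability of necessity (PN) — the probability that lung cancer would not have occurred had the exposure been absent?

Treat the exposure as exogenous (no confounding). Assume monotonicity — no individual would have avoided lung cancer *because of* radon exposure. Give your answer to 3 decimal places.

PN ≈ 0.562

Let p₁ = 0.418, p₀ = 0.183.
Under exogeneity and monotonicity, PN = (p₁ − p₀) / p₁.
PN = (0.418 − 0.183) / 0.418 = 0.235 / 0.418 ≈ 0.5622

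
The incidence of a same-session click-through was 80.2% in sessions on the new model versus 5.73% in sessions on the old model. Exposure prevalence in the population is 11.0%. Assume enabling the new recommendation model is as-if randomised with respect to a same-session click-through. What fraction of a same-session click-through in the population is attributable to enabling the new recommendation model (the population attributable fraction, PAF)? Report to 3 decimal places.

p₁ = 0.802, p₀ = 0.0573.
Overall risk P(Y=1) = π·p₁ + (1−π)·p₀ = 0.11×0.802 + 0.89×0.0573 = 0.13922.
Under exogeneity, PAF = [P(Y=1) − p₀] / P(Y=1).
PAF = (0.13922 − 0.0573) / 0.13922 ≈ 0.5884

PAF ≈ 0.588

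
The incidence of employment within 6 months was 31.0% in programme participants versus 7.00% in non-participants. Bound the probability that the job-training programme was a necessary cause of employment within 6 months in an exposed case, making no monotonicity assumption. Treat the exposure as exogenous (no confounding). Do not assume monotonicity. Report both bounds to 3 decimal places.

0.774 ≤ PN ≤ 1.000

p₁ = 0.31, p₀ = 0.07.
Under exogeneity alone the bounds on PN are max{0,(p₁−p₀)/p₁} ≤ PN ≤ min{1,(1−p₀)/p₁}.
  lower = (p₁ − p₀)/p₁ = 0.24 / 0.31 ≈ 0.7742
  upper = min{1, (1 − p₀)/p₁} = 0.93 / 0.31 ≈ 3.0000 → capped at 1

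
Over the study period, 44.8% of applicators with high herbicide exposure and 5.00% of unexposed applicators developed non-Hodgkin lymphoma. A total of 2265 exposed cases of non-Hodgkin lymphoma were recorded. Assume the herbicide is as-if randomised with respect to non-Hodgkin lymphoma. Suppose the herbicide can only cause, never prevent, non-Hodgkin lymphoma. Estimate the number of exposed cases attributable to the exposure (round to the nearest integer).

p₁ = 0.448, p₀ = 0.05.
PN = (p₁ − p₀)/p₁ = (0.448 − 0.05) / 0.448 ≈ 0.88839.
Attributable cases ≈ PN × (exposed cases) = 0.88839 × 2265 ≈ 2012.21.

about 2012 cases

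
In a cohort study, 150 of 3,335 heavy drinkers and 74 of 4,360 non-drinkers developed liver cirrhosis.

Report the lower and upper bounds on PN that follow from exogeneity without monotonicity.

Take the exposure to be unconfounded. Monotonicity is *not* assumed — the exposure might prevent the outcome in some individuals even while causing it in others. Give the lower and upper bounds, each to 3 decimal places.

0.623 ≤ PN ≤ 1.000

p₁ = P(outcome | exposed) = 150/3335 = 0.044978
p₀ = P(outcome | unexposed) = 74/4360 = 0.016972
Under exogeneity alone the bounds on PN are max{0,(p₁−p₀)/p₁} ≤ PN ≤ min{1,(1−p₀)/p₁}.
  lower = (p₁ − p₀)/p₁ = 0.028005 / 0.044978 ≈ 0.6226
  upper = min{1, (1 − p₀)/p₁} = 0.98303 / 0.044978 ≈ 21.8560 → capped at 1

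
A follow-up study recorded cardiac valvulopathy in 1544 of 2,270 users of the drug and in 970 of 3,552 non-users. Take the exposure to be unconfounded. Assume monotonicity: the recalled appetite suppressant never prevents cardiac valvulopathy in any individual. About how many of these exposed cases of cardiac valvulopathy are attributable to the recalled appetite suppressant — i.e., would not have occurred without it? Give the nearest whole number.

p₁ = P(outcome | exposed) = 1544/2270 = 0.68018
p₀ = P(outcome | unexposed) = 970/3552 = 0.27309
PN = (p₁ − p₀)/p₁ = (0.68018 − 0.27309) / 0.68018 ≈ 0.59851.
Attributable cases ≈ PN × (exposed cases) = 0.59851 × 1544 ≈ 924.10.

about 924 cases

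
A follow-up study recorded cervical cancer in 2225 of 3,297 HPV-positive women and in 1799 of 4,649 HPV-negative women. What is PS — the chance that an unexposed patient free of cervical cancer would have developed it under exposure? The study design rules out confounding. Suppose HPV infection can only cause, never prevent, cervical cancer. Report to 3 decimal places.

PS ≈ 0.470

p₁ = P(outcome | exposed) = 2225/3297 = 0.67486
p₀ = P(outcome | unexposed) = 1799/4649 = 0.38696
Under exogeneity and monotonicity, PS = (p₁ − p₀) / (1 − p₀).
PS = (0.67486 − 0.38696) / (1 − 0.38696) = 0.28789 / 0.61304 ≈ 0.4696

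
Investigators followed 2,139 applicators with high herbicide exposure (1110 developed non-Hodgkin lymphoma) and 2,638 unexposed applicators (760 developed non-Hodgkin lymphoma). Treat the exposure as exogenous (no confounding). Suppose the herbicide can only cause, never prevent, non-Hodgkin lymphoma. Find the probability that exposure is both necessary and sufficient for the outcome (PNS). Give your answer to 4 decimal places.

p₁ = P(outcome | exposed) = 1110/2139 = 0.51893
p₀ = P(outcome | unexposed) = 760/2638 = 0.2881
Under exogeneity and monotonicity, PNS = p₁ − p₀.
PNS = 0.51893 − 0.2881 = 0.23084

PNS ≈ 0.2308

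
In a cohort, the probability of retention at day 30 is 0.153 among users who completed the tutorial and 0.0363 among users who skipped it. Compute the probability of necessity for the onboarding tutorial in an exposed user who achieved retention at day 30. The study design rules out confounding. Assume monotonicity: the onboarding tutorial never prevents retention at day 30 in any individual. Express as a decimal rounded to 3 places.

Let p₁ = 0.153, p₀ = 0.0363.
Under exogeneity and monotonicity, PN = (p₁ − p₀) / p₁.
PN = (0.153 − 0.0363) / 0.153 = 0.1167 / 0.153 ≈ 0.7627

PN ≈ 0.763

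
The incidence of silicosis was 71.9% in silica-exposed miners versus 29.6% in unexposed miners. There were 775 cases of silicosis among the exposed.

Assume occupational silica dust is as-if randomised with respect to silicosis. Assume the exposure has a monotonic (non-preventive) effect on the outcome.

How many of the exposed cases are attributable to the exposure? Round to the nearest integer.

p₁ = 0.719, p₀ = 0.296.
PN = (p₁ − p₀)/p₁ = (0.719 − 0.296) / 0.719 ≈ 0.58832.
Attributable cases ≈ PN × (exposed cases) = 0.58832 × 775 ≈ 455.95.

about 456 cases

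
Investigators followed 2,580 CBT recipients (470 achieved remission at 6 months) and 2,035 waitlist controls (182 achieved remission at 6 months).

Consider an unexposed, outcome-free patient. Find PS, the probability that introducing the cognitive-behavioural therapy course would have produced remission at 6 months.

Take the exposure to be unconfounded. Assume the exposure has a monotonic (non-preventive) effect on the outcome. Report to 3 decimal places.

p₁ = P(outcome | exposed) = 470/2580 = 0.18217
p₀ = P(outcome | unexposed) = 182/2035 = 0.089435
Under exogeneity and monotonicity, PS = (p₁ − p₀) / (1 − p₀).
PS = (0.18217 − 0.089435) / (1 − 0.089435) = 0.092736 / 0.91057 ≈ 0.1018

PS ≈ 0.102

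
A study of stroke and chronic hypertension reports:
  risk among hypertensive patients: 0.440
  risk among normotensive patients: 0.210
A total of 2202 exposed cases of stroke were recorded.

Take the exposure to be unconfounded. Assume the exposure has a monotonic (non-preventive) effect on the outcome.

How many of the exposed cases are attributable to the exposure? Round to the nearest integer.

about 1151 cases

Let p₁ = 0.44, p₀ = 0.21.
PN = (p₁ − p₀)/p₁ = (0.44 − 0.21) / 0.44 ≈ 0.52273.
Attributable cases ≈ PN × (exposed cases) = 0.52273 × 2202 ≈ 1151.05.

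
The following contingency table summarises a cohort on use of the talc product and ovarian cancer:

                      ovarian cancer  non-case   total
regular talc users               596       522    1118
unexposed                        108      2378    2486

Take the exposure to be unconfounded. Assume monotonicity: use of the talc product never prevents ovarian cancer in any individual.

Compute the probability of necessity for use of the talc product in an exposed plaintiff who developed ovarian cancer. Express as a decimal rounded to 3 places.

PN ≈ 0.919

p₁ = P(outcome | exposed) = 596/1118 = 0.53309
p₀ = P(outcome | unexposed) = 108/2486 = 0.043443
Under exogeneity and monotonicity, PN = (p₁ − p₀)/p₁.
PN = (0.53309 − 0.043443) / 0.53309 ≈ 0.9185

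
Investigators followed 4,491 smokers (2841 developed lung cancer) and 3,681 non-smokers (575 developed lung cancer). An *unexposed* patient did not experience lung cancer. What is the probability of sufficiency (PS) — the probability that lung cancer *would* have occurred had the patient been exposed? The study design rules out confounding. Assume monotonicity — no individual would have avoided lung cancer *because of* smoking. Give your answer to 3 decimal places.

p₁ = P(outcome | exposed) = 2841/4491 = 0.6326
p₀ = P(outcome | unexposed) = 575/3681 = 0.15621
Under exogeneity and monotonicity, PS = (p₁ − p₀) / (1 − p₀).
PS = (0.6326 − 0.15621) / (1 − 0.15621) = 0.47639 / 0.84379 ≈ 0.5646

PS ≈ 0.565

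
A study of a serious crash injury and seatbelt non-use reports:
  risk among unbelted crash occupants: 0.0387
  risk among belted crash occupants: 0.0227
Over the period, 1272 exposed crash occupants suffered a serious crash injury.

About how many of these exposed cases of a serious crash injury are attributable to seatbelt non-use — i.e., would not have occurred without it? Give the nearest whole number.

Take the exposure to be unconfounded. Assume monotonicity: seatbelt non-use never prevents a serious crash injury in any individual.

about 526 cases

Let p₁ = 0.0387, p₀ = 0.0227.
PN = (p₁ − p₀)/p₁ = (0.0387 − 0.0227) / 0.0387 ≈ 0.41344.
Attributable cases ≈ PN × (exposed cases) = 0.41344 × 1272 ≈ 525.89.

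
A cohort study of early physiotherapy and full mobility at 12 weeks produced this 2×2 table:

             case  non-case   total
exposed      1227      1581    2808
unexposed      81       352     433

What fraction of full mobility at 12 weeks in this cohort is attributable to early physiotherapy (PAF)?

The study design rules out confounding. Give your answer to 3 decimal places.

p₁ = P(outcome | exposed) = 1227/2808 = 0.43697
p₀ = P(outcome | unexposed) = 81/433 = 0.18707
Exposure prevalence π = 2808/3241 = 0.8664; overall risk P(Y=1) = 0.40358.
Under exogeneity, PAF = [P(Y=1) − p₀]/P(Y=1).
PAF = (0.40358 − 0.18707) / 0.40358 ≈ 0.5365

PAF ≈ 0.536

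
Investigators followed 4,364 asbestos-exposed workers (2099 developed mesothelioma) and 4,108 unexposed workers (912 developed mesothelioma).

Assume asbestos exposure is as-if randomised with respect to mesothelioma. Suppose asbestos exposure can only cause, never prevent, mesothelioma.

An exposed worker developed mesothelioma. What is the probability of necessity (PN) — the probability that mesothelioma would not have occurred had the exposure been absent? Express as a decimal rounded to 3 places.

PN ≈ 0.538

p₁ = P(outcome | exposed) = 2099/4364 = 0.48098
p₀ = P(outcome | unexposed) = 912/4108 = 0.22201
Under exogeneity and monotonicity, PN = (p₁ − p₀) / p₁.
PN = (0.48098 − 0.22201) / 0.48098 = 0.25897 / 0.48098 ≈ 0.5384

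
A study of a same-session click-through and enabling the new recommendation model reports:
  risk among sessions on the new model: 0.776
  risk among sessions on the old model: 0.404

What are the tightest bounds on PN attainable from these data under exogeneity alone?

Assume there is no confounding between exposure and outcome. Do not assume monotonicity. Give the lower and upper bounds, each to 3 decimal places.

Let p₁ = 0.776, p₀ = 0.404.
Under exogeneity alone the bounds on PN are max{0,(p₁−p₀)/p₁} ≤ PN ≤ min{1,(1−p₀)/p₁}.
  lower = (p₁ − p₀)/p₁ = 0.372 / 0.776 ≈ 0.4794
  upper = min{1, (1 − p₀)/p₁} = 0.596 / 0.776 ≈ 0.7680

0.479 ≤ PN ≤ 0.768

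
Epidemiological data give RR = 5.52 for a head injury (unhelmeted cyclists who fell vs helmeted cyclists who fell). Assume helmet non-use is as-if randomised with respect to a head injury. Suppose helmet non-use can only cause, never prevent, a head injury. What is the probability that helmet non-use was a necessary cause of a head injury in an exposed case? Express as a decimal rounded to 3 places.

PN ≈ 0.819

Under exogeneity and monotonicity, PN = (RR − 1) / RR = 1 − 1/RR.
PN = (5.52 − 1) / 5.52 = 4.52 / 5.52 ≈ 0.8188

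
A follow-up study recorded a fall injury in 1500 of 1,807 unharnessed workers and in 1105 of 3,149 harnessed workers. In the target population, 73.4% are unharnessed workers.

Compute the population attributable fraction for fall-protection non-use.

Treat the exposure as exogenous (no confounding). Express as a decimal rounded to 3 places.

PAF ≈ 0.501

p₁ = P(outcome | exposed) = 1500/1807 = 0.83011
p₀ = P(outcome | unexposed) = 1105/3149 = 0.35091
Overall risk P(Y=1) = π·p₁ + (1−π)·p₀ = 0.734×0.83011 + 0.266×0.35091 = 0.70264.
Under exogeneity, PAF = [P(Y=1) − p₀] / P(Y=1).
PAF = (0.70264 − 0.35091) / 0.70264 ≈ 0.5006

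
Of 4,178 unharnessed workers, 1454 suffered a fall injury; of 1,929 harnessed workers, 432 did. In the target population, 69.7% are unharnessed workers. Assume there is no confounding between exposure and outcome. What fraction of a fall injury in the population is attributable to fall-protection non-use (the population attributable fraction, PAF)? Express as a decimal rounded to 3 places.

p₁ = P(outcome | exposed) = 1454/4178 = 0.34801
p₀ = P(outcome | unexposed) = 432/1929 = 0.22395
Overall risk P(Y=1) = π·p₁ + (1−π)·p₀ = 0.697×0.34801 + 0.303×0.22395 = 0.31042.
Under exogeneity, PAF = [P(Y=1) − p₀] / P(Y=1).
PAF = (0.31042 − 0.22395) / 0.31042 ≈ 0.2786

PAF ≈ 0.279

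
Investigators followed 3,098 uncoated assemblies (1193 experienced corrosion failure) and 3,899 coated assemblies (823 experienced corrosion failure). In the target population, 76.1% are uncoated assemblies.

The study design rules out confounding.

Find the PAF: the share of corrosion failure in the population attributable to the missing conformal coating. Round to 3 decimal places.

PAF ≈ 0.386

p₁ = P(outcome | exposed) = 1193/3098 = 0.38509
p₀ = P(outcome | unexposed) = 823/3899 = 0.21108
Overall risk P(Y=1) = π·p₁ + (1−π)·p₀ = 0.761×0.38509 + 0.239×0.21108 = 0.3435.
Under exogeneity, PAF = [P(Y=1) − p₀] / P(Y=1).
PAF = (0.3435 − 0.21108) / 0.3435 ≈ 0.3855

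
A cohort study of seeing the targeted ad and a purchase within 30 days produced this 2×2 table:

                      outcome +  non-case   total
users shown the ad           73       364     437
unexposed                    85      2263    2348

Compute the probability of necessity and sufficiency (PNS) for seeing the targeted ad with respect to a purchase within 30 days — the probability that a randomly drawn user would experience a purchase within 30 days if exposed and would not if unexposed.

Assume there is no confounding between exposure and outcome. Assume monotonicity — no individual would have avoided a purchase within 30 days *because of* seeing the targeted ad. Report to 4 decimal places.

PNS ≈ 0.1308

p₁ = P(outcome | exposed) = 73/437 = 0.16705
p₀ = P(outcome | unexposed) = 85/2348 = 0.036201
Under exogeneity and monotonicity, PNS = p₁ − p₀.
PNS = 0.16705 − 0.036201 = 0.13085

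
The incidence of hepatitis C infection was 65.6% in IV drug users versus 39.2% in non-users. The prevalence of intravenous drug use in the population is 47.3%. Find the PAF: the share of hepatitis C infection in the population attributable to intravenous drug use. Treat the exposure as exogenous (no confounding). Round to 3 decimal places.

p₁ = 0.656, p₀ = 0.392.
Overall risk P(Y=1) = π·p₁ + (1−π)·p₀ = 0.473×0.656 + 0.527×0.392 = 0.51687.
Under exogeneity, PAF = [P(Y=1) − p₀] / P(Y=1).
PAF = (0.51687 − 0.392) / 0.51687 ≈ 0.2416

PAF ≈ 0.242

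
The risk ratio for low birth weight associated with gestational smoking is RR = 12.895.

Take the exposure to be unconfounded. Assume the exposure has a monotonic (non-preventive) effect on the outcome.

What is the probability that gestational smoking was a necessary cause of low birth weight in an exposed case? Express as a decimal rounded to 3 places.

Under exogeneity and monotonicity, PN = (RR − 1) / RR = 1 − 1/RR.
PN = (12.895 − 1) / 12.895 = 11.89 / 12.895 ≈ 0.9225

PN ≈ 0.922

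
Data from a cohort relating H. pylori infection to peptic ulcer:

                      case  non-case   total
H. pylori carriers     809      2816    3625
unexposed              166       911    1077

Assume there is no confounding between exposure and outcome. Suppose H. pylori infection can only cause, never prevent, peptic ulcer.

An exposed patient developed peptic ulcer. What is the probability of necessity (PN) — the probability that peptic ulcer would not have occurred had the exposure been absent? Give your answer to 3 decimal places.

PN ≈ 0.309

p₁ = P(outcome | exposed) = 809/3625 = 0.22317
p₀ = P(outcome | unexposed) = 166/1077 = 0.15413
Under exogeneity and monotonicity, PN = (p₁ − p₀) / p₁.
PN = (0.22317 − 0.15413) / 0.22317 = 0.069041 / 0.22317 ≈ 0.3094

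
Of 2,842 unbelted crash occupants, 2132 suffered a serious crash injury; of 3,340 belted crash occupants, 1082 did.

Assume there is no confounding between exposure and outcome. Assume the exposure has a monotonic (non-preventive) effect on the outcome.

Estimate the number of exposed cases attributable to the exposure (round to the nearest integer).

p₁ = P(outcome | exposed) = 2132/2842 = 0.75018
p₀ = P(outcome | unexposed) = 1082/3340 = 0.32395
PN = (p₁ − p₀)/p₁ = (0.75018 − 0.32395) / 0.75018 ≈ 0.56817.
Attributable cases ≈ PN × (exposed cases) = 0.56817 × 2132 ≈ 1211.33.

about 1211 cases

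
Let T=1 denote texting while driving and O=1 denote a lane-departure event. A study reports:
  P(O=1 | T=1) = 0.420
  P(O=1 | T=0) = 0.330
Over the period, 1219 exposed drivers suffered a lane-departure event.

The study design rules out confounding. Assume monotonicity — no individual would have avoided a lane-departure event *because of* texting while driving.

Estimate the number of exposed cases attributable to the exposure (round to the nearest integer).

Let p₁ = 0.42, p₀ = 0.33.
PN = (p₁ − p₀)/p₁ = (0.42 − 0.33) / 0.42 ≈ 0.21429.
Attributable cases ≈ PN × (exposed cases) = 0.21429 × 1219 ≈ 261.21.

about 261 cases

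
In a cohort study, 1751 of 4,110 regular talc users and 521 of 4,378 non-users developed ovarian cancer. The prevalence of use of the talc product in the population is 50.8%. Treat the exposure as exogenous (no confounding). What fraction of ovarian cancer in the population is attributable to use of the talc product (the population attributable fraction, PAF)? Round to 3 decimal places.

p₁ = P(outcome | exposed) = 1751/4110 = 0.42603
p₀ = P(outcome | unexposed) = 521/4378 = 0.119
Overall risk P(Y=1) = π·p₁ + (1−π)·p₀ = 0.508×0.42603 + 0.492×0.119 = 0.27498.
Under exogeneity, PAF = [P(Y=1) − p₀] / P(Y=1).
PAF = (0.27498 − 0.119) / 0.27498 ≈ 0.5672

PAF ≈ 0.567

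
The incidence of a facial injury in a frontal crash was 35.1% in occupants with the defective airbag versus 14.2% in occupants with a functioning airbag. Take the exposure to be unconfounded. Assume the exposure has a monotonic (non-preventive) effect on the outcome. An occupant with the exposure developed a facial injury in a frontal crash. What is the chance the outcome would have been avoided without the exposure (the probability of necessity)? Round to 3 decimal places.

PN ≈ 0.595

p₁ = 0.351, p₀ = 0.142.
Under exogeneity and monotonicity, PN = (p₁ − p₀) / p₁.
PN = (0.351 − 0.142) / 0.351 = 0.209 / 0.351 ≈ 0.5954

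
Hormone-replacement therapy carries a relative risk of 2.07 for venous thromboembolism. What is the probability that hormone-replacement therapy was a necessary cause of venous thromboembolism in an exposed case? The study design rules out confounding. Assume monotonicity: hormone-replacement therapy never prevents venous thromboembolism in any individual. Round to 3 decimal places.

PN ≈ 0.517

Under exogeneity and monotonicity, PN = (RR − 1) / RR = 1 − 1/RR.
PN = (2.07 − 1) / 2.07 = 1.07 / 2.07 ≈ 0.5169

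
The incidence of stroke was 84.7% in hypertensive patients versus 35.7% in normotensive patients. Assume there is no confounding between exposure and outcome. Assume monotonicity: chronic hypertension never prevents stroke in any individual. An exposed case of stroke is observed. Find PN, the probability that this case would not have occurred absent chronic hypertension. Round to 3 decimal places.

PN ≈ 0.579

p₁ = 0.847, p₀ = 0.357.
Under exogeneity and monotonicity, PN = (p₁ − p₀) / p₁.
PN = (0.847 − 0.357) / 0.847 = 0.49 / 0.847 ≈ 0.5785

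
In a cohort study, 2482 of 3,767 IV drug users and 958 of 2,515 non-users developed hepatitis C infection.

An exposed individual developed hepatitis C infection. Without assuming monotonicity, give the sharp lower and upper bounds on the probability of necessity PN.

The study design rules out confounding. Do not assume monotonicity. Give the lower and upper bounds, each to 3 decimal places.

0.422 ≤ PN ≤ 0.940

p₁ = P(outcome | exposed) = 2482/3767 = 0.65888
p₀ = P(outcome | unexposed) = 958/2515 = 0.38091
Under exogeneity alone the bounds on PN are max{0,(p₁−p₀)/p₁} ≤ PN ≤ min{1,(1−p₀)/p₁}.
  lower = (p₁ − p₀)/p₁ = 0.27797 / 0.65888 ≈ 0.4219
  upper = min{1, (1 − p₀)/p₁} = 0.61909 / 0.65888 ≈ 0.9396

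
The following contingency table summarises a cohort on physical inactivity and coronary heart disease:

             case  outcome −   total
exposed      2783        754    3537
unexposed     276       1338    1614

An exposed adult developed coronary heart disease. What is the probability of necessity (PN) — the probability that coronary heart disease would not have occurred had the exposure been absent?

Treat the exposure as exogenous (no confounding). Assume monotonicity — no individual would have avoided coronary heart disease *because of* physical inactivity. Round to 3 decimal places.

PN ≈ 0.783

p₁ = P(outcome | exposed) = 2783/3537 = 0.78682
p₀ = P(outcome | unexposed) = 276/1614 = 0.171
Under exogeneity and monotonicity, PN = (p₁ − p₀)/p₁.
PN = (0.78682 − 0.171) / 0.78682 ≈ 0.7827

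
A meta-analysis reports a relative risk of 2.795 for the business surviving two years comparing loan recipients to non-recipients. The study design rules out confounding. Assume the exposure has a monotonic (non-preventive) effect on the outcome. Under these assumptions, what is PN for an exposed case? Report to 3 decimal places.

Under exogeneity and monotonicity, PN = (RR − 1) / RR = 1 − 1/RR.
PN = (2.795 − 1) / 2.795 = 1.795 / 2.795 ≈ 0.6422

PN ≈ 0.642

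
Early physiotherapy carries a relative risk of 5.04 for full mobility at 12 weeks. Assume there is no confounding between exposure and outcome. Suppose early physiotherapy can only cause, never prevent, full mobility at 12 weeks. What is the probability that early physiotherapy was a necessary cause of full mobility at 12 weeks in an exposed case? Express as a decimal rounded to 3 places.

PN ≈ 0.802

Under exogeneity and monotonicity, PN = (RR − 1) / RR = 1 − 1/RR.
PN = (5.04 − 1) / 5.04 = 4.04 / 5.04 ≈ 0.8016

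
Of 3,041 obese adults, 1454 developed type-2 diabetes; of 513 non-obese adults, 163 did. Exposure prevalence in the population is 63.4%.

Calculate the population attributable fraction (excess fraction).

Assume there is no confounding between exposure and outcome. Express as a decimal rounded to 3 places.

p₁ = P(outcome | exposed) = 1454/3041 = 0.47813
p₀ = P(outcome | unexposed) = 163/513 = 0.31774
Overall risk P(Y=1) = π·p₁ + (1−π)·p₀ = 0.634×0.47813 + 0.366×0.31774 = 0.41943.
Under exogeneity, PAF = [P(Y=1) − p₀] / P(Y=1).
PAF = (0.41943 − 0.31774) / 0.41943 ≈ 0.2424

PAF ≈ 0.242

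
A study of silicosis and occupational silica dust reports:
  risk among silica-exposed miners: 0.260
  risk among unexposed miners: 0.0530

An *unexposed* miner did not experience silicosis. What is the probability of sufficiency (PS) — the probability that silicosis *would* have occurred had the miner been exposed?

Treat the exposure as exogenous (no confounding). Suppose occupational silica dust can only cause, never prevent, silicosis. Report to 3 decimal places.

Let p₁ = 0.26, p₀ = 0.053.
Under exogeneity and monotonicity, PS = (p₁ − p₀) / (1 − p₀).
PS = (0.26 − 0.053) / (1 − 0.053) = 0.207 / 0.947 ≈ 0.2186

PS ≈ 0.219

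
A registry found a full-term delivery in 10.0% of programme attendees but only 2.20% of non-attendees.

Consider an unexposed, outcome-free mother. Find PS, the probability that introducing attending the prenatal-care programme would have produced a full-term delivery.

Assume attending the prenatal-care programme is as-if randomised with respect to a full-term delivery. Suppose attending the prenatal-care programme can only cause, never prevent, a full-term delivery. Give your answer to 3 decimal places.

PS ≈ 0.080

p₁ = 0.1, p₀ = 0.022.
Under exogeneity and monotonicity, PS = (p₁ − p₀) / (1 − p₀).
PS = (0.1 − 0.022) / (1 − 0.022) = 0.078 / 0.978 ≈ 0.0798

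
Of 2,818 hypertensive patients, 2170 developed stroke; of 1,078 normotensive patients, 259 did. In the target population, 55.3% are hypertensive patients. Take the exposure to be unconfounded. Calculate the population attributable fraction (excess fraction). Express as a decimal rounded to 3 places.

p₁ = P(outcome | exposed) = 2170/2818 = 0.77005
p₀ = P(outcome | unexposed) = 259/1078 = 0.24026
Overall risk P(Y=1) = π·p₁ + (1−π)·p₀ = 0.553×0.77005 + 0.447×0.24026 = 0.53323.
Under exogeneity, PAF = [P(Y=1) − p₀] / P(Y=1).
PAF = (0.53323 − 0.24026) / 0.53323 ≈ 0.5494

PAF ≈ 0.549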